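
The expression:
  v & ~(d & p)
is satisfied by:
  {v: True, p: False, d: False}
  {d: True, v: True, p: False}
  {p: True, v: True, d: False}


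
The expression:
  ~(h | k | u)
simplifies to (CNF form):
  ~h & ~k & ~u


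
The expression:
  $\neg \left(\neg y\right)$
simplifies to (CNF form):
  $y$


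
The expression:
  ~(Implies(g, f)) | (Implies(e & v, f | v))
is always true.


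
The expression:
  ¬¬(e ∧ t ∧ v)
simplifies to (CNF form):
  e ∧ t ∧ v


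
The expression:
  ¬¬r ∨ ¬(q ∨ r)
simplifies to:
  r ∨ ¬q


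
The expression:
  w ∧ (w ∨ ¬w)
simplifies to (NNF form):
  w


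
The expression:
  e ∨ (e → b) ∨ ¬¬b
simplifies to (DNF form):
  True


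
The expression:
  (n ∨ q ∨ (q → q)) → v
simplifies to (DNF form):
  v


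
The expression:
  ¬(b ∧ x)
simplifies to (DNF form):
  ¬b ∨ ¬x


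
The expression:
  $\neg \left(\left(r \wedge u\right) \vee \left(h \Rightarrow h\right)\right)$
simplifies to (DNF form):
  $\text{False}$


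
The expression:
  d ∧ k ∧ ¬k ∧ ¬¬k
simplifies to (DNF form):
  False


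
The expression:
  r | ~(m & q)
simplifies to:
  r | ~m | ~q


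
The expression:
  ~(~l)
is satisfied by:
  {l: True}


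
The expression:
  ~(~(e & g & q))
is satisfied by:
  {g: True, e: True, q: True}


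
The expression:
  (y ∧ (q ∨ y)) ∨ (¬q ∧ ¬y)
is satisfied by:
  {y: True, q: False}
  {q: False, y: False}
  {q: True, y: True}


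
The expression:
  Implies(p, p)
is always true.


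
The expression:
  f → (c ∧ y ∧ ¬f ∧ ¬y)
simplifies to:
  ¬f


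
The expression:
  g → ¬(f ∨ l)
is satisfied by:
  {l: False, g: False, f: False}
  {f: True, l: False, g: False}
  {l: True, f: False, g: False}
  {f: True, l: True, g: False}
  {g: True, f: False, l: False}


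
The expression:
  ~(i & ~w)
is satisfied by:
  {w: True, i: False}
  {i: False, w: False}
  {i: True, w: True}


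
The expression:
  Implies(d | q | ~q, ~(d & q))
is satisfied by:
  {q: False, d: False}
  {d: True, q: False}
  {q: True, d: False}


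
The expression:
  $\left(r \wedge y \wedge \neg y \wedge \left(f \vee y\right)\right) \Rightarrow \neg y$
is always true.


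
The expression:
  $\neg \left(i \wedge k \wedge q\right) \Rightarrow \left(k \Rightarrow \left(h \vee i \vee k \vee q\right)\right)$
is always true.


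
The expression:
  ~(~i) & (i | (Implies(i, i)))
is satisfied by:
  {i: True}


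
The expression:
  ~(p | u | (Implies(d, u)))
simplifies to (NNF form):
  d & ~p & ~u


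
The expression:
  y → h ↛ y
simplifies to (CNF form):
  ¬y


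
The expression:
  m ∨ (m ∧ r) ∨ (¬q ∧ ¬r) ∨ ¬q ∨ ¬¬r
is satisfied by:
  {r: True, m: True, q: False}
  {r: True, q: False, m: False}
  {m: True, q: False, r: False}
  {m: False, q: False, r: False}
  {r: True, m: True, q: True}
  {r: True, q: True, m: False}
  {m: True, q: True, r: False}


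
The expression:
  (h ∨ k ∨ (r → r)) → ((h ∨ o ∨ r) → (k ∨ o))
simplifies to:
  k ∨ o ∨ (¬h ∧ ¬r)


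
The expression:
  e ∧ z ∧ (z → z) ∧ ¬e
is never true.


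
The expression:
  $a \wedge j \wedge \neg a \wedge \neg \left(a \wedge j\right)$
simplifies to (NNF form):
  $\text{False}$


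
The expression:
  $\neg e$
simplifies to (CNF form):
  $\neg e$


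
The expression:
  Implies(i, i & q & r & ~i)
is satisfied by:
  {i: False}


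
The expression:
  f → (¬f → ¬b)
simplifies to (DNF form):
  True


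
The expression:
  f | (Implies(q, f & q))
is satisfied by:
  {f: True, q: False}
  {q: False, f: False}
  {q: True, f: True}


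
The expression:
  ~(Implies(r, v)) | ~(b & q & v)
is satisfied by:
  {v: False, q: False, b: False}
  {b: True, v: False, q: False}
  {q: True, v: False, b: False}
  {b: True, q: True, v: False}
  {v: True, b: False, q: False}
  {b: True, v: True, q: False}
  {q: True, v: True, b: False}


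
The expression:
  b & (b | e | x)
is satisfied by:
  {b: True}


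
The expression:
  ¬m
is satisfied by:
  {m: False}


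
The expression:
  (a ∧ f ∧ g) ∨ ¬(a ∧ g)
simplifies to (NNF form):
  f ∨ ¬a ∨ ¬g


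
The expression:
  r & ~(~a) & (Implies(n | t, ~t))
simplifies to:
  a & r & ~t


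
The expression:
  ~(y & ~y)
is always true.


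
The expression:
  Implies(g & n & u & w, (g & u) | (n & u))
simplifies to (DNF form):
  True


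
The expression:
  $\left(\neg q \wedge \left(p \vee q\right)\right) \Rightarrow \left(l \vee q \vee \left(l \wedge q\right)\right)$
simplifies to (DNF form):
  $l \vee q \vee \neg p$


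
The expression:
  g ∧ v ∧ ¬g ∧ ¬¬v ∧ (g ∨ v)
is never true.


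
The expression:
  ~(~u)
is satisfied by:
  {u: True}


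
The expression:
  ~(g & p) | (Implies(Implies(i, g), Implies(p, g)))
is always true.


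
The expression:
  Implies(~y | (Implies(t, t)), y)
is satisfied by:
  {y: True}


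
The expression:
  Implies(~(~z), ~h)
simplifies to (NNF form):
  ~h | ~z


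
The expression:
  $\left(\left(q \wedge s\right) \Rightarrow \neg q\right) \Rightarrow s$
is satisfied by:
  {s: True}


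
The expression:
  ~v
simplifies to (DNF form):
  ~v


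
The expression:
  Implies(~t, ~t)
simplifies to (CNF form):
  True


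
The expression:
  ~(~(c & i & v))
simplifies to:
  c & i & v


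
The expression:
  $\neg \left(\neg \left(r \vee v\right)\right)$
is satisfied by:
  {r: True, v: True}
  {r: True, v: False}
  {v: True, r: False}


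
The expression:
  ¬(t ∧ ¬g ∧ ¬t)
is always true.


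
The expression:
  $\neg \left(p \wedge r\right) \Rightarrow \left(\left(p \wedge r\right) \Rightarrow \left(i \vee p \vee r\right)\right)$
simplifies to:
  $\text{True}$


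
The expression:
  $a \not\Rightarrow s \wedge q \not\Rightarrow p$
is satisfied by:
  {a: True, q: True, p: False, s: False}


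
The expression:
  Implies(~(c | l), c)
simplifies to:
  c | l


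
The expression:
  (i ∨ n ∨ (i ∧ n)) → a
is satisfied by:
  {a: True, n: False, i: False}
  {a: True, i: True, n: False}
  {a: True, n: True, i: False}
  {a: True, i: True, n: True}
  {i: False, n: False, a: False}


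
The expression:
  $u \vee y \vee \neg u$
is always true.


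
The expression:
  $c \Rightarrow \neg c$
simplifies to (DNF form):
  $\neg c$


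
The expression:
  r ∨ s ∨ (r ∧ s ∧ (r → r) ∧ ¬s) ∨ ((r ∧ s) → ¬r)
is always true.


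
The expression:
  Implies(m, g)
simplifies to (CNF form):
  g | ~m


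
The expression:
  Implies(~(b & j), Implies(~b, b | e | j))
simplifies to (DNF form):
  b | e | j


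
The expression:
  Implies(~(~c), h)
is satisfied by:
  {h: True, c: False}
  {c: False, h: False}
  {c: True, h: True}


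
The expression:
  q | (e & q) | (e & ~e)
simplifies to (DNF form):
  q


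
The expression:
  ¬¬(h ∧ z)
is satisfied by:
  {h: True, z: True}


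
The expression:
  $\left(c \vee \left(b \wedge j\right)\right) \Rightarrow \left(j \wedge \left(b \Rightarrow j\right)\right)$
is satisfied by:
  {j: True, c: False}
  {c: False, j: False}
  {c: True, j: True}


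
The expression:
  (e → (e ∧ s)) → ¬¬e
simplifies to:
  e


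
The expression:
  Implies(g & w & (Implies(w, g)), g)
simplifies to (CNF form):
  True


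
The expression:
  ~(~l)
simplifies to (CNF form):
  l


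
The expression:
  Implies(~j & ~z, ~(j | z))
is always true.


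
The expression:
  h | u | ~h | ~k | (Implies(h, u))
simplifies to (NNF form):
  True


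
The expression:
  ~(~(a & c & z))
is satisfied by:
  {a: True, z: True, c: True}


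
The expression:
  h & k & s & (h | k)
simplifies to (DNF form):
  h & k & s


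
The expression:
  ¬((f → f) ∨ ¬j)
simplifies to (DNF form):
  False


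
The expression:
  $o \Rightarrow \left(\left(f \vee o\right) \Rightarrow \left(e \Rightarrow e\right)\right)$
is always true.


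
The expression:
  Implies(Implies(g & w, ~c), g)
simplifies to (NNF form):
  g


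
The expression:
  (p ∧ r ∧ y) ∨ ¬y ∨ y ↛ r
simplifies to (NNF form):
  p ∨ ¬r ∨ ¬y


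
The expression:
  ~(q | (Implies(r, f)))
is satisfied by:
  {r: True, q: False, f: False}


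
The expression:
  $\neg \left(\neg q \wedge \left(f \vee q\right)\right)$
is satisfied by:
  {q: True, f: False}
  {f: False, q: False}
  {f: True, q: True}


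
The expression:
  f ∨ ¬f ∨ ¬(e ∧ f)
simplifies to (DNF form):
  True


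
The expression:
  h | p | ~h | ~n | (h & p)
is always true.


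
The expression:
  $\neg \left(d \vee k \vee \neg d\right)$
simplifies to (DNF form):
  $\text{False}$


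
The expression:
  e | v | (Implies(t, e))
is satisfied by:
  {v: True, e: True, t: False}
  {v: True, e: False, t: False}
  {e: True, v: False, t: False}
  {v: False, e: False, t: False}
  {v: True, t: True, e: True}
  {v: True, t: True, e: False}
  {t: True, e: True, v: False}


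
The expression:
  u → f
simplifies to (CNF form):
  f ∨ ¬u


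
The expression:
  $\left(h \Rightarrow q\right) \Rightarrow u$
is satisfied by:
  {u: True, h: True, q: False}
  {u: True, h: False, q: False}
  {q: True, u: True, h: True}
  {q: True, u: True, h: False}
  {h: True, q: False, u: False}


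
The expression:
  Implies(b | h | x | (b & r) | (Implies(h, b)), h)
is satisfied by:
  {h: True}


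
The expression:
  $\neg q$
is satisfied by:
  {q: False}


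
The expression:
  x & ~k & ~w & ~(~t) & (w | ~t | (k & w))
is never true.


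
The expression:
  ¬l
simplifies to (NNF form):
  ¬l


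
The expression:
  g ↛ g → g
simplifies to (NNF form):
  True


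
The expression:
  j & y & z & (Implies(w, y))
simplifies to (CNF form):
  j & y & z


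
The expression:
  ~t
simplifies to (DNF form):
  ~t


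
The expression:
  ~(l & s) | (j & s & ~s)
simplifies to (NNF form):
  ~l | ~s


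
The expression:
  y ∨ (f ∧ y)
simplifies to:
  y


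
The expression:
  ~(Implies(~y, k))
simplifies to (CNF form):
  ~k & ~y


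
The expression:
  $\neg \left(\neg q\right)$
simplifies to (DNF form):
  $q$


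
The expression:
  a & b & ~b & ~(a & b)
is never true.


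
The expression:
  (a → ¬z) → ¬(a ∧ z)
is always true.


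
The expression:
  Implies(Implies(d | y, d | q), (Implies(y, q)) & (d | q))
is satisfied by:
  {q: True, d: False, y: False}
  {y: True, q: True, d: False}
  {q: True, d: True, y: False}
  {y: True, q: True, d: True}
  {y: True, d: False, q: False}
  {d: True, y: False, q: False}


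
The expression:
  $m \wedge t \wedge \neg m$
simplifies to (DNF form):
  $\text{False}$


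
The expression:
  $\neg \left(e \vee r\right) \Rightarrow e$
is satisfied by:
  {r: True, e: True}
  {r: True, e: False}
  {e: True, r: False}


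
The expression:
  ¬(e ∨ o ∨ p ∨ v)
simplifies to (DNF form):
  ¬e ∧ ¬o ∧ ¬p ∧ ¬v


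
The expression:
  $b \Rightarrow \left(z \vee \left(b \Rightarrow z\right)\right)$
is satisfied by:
  {z: True, b: False}
  {b: False, z: False}
  {b: True, z: True}


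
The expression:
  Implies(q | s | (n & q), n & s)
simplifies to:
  (n & s) | (~q & ~s)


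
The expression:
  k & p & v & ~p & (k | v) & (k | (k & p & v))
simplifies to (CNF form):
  False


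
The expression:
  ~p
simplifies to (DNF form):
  ~p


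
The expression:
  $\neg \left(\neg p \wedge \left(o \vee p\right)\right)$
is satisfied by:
  {p: True, o: False}
  {o: False, p: False}
  {o: True, p: True}


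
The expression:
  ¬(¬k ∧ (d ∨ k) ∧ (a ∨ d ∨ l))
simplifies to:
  k ∨ ¬d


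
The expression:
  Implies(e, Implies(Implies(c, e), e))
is always true.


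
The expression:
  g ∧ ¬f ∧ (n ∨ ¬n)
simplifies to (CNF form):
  g ∧ ¬f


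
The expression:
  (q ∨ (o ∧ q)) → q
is always true.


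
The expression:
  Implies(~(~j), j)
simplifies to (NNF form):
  True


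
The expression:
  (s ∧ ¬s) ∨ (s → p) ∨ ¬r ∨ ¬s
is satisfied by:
  {p: True, s: False, r: False}
  {s: False, r: False, p: False}
  {r: True, p: True, s: False}
  {r: True, s: False, p: False}
  {p: True, s: True, r: False}
  {s: True, p: False, r: False}
  {r: True, s: True, p: True}


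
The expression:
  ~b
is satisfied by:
  {b: False}


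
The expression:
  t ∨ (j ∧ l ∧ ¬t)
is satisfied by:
  {t: True, j: True, l: True}
  {t: True, j: True, l: False}
  {t: True, l: True, j: False}
  {t: True, l: False, j: False}
  {j: True, l: True, t: False}


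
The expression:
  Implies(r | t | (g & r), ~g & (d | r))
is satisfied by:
  {d: True, t: False, g: False, r: False}
  {d: False, t: False, g: False, r: False}
  {r: True, d: True, t: False, g: False}
  {r: True, d: False, t: False, g: False}
  {d: True, t: True, r: False, g: False}
  {r: True, d: True, t: True, g: False}
  {r: True, t: True, d: False, g: False}
  {d: True, g: True, r: False, t: False}
  {g: True, r: False, t: False, d: False}


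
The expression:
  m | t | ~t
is always true.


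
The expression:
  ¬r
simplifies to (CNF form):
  ¬r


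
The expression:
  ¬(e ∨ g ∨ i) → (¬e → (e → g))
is always true.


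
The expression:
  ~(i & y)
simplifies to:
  ~i | ~y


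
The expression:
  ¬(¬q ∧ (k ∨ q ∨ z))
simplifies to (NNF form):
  q ∨ (¬k ∧ ¬z)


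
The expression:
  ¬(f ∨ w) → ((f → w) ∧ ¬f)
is always true.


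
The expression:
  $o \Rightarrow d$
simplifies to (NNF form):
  $d \vee \neg o$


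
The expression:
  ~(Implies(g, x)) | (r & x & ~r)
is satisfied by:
  {g: True, x: False}


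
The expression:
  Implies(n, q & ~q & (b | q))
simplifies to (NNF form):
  ~n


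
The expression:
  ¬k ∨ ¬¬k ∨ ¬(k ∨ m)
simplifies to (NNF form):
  True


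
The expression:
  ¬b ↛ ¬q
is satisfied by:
  {q: True, b: False}


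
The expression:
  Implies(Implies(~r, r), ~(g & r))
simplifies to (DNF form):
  ~g | ~r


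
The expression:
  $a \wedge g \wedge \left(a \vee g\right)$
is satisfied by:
  {a: True, g: True}


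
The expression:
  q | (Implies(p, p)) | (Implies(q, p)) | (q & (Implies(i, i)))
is always true.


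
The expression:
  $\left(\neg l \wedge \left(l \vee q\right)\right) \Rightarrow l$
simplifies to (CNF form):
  $l \vee \neg q$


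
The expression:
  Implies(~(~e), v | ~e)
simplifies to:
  v | ~e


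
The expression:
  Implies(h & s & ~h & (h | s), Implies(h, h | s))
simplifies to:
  True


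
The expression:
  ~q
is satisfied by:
  {q: False}


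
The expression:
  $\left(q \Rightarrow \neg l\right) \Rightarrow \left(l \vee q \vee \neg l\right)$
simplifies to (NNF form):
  $\text{True}$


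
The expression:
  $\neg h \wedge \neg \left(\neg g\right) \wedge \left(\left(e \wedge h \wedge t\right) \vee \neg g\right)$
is never true.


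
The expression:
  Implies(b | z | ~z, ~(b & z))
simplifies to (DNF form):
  ~b | ~z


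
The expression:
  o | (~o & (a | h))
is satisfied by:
  {a: True, o: True, h: True}
  {a: True, o: True, h: False}
  {a: True, h: True, o: False}
  {a: True, h: False, o: False}
  {o: True, h: True, a: False}
  {o: True, h: False, a: False}
  {h: True, o: False, a: False}


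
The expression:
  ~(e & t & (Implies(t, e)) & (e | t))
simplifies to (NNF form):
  ~e | ~t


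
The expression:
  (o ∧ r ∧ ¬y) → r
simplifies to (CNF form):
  True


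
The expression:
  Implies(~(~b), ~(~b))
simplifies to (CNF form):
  True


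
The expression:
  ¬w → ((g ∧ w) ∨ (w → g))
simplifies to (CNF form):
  True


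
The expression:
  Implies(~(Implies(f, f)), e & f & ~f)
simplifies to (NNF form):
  True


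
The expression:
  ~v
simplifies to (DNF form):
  ~v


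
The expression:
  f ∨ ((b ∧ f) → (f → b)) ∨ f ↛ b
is always true.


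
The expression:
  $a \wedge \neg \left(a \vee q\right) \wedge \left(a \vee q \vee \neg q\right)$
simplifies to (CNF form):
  $\text{False}$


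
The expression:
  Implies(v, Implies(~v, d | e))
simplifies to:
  True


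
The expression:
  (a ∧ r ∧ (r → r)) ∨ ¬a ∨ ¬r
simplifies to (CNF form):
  True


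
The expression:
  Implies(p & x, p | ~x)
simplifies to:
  True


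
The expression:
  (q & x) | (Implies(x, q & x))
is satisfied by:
  {q: True, x: False}
  {x: False, q: False}
  {x: True, q: True}


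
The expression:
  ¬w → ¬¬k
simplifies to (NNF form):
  k ∨ w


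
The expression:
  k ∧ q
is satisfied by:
  {q: True, k: True}


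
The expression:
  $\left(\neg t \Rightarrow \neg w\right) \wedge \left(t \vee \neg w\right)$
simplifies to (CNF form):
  $t \vee \neg w$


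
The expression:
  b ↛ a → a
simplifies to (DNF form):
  a ∨ ¬b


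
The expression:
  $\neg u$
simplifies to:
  $\neg u$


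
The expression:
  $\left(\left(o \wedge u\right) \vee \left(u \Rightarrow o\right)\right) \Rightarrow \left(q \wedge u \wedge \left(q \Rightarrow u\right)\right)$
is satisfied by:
  {u: True, q: True, o: False}
  {u: True, o: False, q: False}
  {u: True, q: True, o: True}


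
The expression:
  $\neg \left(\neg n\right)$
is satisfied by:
  {n: True}


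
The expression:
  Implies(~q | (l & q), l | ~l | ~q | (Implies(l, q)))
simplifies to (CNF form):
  True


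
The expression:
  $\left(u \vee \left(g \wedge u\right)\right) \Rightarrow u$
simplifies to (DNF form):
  $\text{True}$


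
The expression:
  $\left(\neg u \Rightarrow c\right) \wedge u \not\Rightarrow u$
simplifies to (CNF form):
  $\text{False}$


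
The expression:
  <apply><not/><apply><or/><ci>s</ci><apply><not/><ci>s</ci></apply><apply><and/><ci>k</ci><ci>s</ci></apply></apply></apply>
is never true.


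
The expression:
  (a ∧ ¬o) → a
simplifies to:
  True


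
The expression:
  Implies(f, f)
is always true.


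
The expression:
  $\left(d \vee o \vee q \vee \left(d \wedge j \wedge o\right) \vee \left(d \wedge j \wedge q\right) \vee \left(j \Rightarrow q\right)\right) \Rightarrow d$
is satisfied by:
  {d: True, j: True, q: False, o: False}
  {d: True, q: False, o: False, j: False}
  {d: True, j: True, o: True, q: False}
  {d: True, o: True, q: False, j: False}
  {d: True, j: True, q: True, o: False}
  {d: True, q: True, o: False, j: False}
  {d: True, j: True, o: True, q: True}
  {d: True, o: True, q: True, j: False}
  {j: True, q: False, o: False, d: False}


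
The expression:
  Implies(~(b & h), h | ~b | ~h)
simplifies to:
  True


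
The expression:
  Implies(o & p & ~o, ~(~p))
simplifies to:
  True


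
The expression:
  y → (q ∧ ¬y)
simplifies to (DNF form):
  ¬y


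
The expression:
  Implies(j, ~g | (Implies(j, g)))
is always true.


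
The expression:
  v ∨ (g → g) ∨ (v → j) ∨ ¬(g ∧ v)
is always true.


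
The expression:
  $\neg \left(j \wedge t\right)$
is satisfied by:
  {t: False, j: False}
  {j: True, t: False}
  {t: True, j: False}


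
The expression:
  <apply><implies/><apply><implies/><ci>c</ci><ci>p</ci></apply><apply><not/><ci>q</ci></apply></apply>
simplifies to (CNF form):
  <apply><and/><apply><or/><ci>c</ci><apply><not/><ci>q</ci></apply></apply><apply><or/><apply><not/><ci>p</ci></apply><apply><not/><ci>q</ci></apply></apply></apply>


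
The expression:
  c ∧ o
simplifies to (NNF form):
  c ∧ o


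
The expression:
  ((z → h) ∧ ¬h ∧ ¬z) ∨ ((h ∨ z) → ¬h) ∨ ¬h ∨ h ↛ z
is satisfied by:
  {h: False, z: False}
  {z: True, h: False}
  {h: True, z: False}


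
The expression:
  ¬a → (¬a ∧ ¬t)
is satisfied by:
  {a: True, t: False}
  {t: False, a: False}
  {t: True, a: True}


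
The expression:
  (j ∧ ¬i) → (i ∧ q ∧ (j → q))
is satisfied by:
  {i: True, j: False}
  {j: False, i: False}
  {j: True, i: True}


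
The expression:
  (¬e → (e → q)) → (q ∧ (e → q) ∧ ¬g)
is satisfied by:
  {q: True, g: False}


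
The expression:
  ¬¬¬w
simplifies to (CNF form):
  ¬w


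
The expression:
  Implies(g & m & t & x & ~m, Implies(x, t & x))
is always true.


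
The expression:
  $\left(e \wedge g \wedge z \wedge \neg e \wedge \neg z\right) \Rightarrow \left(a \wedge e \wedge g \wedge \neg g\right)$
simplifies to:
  $\text{True}$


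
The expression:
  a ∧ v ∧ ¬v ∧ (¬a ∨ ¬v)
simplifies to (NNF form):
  False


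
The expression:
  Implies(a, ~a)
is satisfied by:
  {a: False}


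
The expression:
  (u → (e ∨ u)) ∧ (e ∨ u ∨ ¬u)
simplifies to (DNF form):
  True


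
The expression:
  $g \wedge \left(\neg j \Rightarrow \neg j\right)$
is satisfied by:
  {g: True}


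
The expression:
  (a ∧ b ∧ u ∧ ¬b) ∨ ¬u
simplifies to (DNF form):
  ¬u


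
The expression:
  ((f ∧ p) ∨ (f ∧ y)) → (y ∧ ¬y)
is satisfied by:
  {p: False, f: False, y: False}
  {y: True, p: False, f: False}
  {p: True, y: False, f: False}
  {y: True, p: True, f: False}
  {f: True, y: False, p: False}


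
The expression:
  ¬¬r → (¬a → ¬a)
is always true.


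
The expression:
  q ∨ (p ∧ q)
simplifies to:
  q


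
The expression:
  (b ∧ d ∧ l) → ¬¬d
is always true.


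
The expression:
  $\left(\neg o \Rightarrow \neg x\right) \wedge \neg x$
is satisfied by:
  {x: False}


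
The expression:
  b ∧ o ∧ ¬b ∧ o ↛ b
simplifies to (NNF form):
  False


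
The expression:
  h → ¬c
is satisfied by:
  {h: False, c: False}
  {c: True, h: False}
  {h: True, c: False}


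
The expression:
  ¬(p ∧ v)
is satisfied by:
  {p: False, v: False}
  {v: True, p: False}
  {p: True, v: False}


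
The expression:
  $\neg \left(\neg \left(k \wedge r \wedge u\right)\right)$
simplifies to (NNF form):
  $k \wedge r \wedge u$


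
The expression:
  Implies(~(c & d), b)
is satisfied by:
  {b: True, c: True, d: True}
  {b: True, c: True, d: False}
  {b: True, d: True, c: False}
  {b: True, d: False, c: False}
  {c: True, d: True, b: False}


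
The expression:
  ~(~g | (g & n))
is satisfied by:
  {g: True, n: False}


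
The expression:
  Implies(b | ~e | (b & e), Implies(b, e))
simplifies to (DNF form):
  e | ~b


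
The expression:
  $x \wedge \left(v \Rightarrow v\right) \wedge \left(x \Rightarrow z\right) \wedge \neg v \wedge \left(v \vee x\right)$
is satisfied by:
  {z: True, x: True, v: False}


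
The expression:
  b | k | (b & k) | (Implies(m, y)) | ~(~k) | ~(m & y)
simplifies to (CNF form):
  True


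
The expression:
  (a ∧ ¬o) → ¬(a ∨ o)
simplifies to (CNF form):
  o ∨ ¬a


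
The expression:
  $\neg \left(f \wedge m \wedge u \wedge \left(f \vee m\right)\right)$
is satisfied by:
  {u: False, m: False, f: False}
  {f: True, u: False, m: False}
  {m: True, u: False, f: False}
  {f: True, m: True, u: False}
  {u: True, f: False, m: False}
  {f: True, u: True, m: False}
  {m: True, u: True, f: False}


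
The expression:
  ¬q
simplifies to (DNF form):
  ¬q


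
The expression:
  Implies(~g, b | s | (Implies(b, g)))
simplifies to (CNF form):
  True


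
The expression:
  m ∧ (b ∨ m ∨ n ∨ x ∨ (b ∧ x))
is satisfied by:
  {m: True}


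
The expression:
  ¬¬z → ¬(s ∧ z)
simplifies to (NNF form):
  ¬s ∨ ¬z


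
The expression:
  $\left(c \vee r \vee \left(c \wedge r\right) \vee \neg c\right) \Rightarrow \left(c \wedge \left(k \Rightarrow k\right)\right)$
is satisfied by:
  {c: True}


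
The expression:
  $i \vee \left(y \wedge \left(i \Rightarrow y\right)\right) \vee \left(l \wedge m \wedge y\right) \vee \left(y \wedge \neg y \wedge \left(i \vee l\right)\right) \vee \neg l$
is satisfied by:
  {i: True, y: True, l: False}
  {i: True, l: False, y: False}
  {y: True, l: False, i: False}
  {y: False, l: False, i: False}
  {i: True, y: True, l: True}
  {i: True, l: True, y: False}
  {y: True, l: True, i: False}


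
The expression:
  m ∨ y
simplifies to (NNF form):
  m ∨ y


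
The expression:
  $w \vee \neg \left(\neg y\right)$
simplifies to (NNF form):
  $w \vee y$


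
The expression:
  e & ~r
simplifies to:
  e & ~r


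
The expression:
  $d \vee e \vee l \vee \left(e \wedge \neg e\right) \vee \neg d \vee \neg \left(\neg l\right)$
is always true.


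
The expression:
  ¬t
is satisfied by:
  {t: False}


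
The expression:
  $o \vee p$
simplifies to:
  $o \vee p$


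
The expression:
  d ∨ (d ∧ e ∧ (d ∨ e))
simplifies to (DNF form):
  d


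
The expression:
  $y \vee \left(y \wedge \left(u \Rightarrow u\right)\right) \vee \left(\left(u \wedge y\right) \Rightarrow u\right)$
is always true.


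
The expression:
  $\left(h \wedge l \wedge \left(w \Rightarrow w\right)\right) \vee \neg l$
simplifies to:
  $h \vee \neg l$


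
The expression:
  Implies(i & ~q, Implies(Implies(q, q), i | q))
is always true.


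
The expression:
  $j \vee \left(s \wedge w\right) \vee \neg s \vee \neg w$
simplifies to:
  $\text{True}$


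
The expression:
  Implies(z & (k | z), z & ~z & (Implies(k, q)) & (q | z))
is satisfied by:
  {z: False}


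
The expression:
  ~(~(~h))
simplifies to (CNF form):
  ~h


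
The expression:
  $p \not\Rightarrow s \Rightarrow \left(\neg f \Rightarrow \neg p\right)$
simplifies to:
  $f \vee s \vee \neg p$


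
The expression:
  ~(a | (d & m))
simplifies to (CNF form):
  ~a & (~d | ~m)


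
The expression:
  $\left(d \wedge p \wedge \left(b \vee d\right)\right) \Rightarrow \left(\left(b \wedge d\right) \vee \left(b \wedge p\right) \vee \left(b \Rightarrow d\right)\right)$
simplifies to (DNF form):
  $\text{True}$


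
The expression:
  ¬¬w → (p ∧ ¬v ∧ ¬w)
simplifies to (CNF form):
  ¬w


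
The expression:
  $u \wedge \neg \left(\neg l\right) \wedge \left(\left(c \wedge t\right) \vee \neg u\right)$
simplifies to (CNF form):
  $c \wedge l \wedge t \wedge u$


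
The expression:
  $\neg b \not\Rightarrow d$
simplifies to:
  $\neg b \wedge \neg d$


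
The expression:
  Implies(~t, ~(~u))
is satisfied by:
  {t: True, u: True}
  {t: True, u: False}
  {u: True, t: False}


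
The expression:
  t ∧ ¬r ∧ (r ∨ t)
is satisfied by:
  {t: True, r: False}


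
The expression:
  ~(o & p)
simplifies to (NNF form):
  ~o | ~p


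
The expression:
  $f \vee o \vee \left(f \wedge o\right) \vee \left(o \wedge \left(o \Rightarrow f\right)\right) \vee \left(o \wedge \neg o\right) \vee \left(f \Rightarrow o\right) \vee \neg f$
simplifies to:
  $\text{True}$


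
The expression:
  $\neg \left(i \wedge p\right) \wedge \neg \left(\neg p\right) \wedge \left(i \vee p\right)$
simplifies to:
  $p \wedge \neg i$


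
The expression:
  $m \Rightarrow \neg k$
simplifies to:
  $\neg k \vee \neg m$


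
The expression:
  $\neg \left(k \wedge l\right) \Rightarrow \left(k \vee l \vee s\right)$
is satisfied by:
  {k: True, l: True, s: True}
  {k: True, l: True, s: False}
  {k: True, s: True, l: False}
  {k: True, s: False, l: False}
  {l: True, s: True, k: False}
  {l: True, s: False, k: False}
  {s: True, l: False, k: False}


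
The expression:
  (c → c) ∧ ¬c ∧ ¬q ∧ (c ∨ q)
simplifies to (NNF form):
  False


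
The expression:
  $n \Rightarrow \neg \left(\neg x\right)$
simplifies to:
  $x \vee \neg n$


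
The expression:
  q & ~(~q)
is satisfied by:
  {q: True}


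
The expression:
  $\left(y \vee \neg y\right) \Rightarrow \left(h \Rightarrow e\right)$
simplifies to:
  $e \vee \neg h$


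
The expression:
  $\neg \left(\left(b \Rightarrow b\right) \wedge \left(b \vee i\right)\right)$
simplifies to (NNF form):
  $\neg b \wedge \neg i$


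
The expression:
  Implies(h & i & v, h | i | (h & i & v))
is always true.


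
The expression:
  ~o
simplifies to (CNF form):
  ~o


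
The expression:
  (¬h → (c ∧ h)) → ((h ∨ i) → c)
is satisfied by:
  {c: True, h: False}
  {h: False, c: False}
  {h: True, c: True}


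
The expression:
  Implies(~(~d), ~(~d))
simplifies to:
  True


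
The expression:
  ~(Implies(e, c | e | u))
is never true.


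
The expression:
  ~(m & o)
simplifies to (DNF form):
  ~m | ~o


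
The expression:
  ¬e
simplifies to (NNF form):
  ¬e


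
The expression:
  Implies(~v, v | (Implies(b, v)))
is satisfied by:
  {v: True, b: False}
  {b: False, v: False}
  {b: True, v: True}


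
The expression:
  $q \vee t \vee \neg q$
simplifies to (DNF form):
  $\text{True}$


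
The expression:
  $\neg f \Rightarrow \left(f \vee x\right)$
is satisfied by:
  {x: True, f: True}
  {x: True, f: False}
  {f: True, x: False}


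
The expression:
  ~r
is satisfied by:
  {r: False}


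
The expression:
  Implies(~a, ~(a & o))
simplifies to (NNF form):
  True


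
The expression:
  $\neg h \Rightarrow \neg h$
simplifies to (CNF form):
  $\text{True}$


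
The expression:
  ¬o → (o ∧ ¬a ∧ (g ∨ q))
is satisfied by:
  {o: True}


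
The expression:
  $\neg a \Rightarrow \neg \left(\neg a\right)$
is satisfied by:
  {a: True}


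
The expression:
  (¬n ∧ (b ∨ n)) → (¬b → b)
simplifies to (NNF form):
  True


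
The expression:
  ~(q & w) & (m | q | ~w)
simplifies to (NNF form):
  ~w | (m & ~q)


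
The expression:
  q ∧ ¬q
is never true.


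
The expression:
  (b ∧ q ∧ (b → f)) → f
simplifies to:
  True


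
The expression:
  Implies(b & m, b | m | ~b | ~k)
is always true.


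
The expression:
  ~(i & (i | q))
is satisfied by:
  {i: False}


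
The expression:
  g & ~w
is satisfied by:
  {g: True, w: False}


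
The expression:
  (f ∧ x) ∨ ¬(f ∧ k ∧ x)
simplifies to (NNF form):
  True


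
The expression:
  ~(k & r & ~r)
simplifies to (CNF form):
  True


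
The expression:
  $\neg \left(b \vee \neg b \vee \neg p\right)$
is never true.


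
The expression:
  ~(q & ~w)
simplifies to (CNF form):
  w | ~q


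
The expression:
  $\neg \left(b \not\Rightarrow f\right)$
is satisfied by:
  {f: True, b: False}
  {b: False, f: False}
  {b: True, f: True}


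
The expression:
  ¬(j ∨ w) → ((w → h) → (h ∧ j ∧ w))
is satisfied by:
  {w: True, j: True}
  {w: True, j: False}
  {j: True, w: False}


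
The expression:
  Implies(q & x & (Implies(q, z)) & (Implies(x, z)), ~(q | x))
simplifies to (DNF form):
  ~q | ~x | ~z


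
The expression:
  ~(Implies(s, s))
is never true.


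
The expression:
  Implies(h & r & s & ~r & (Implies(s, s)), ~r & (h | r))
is always true.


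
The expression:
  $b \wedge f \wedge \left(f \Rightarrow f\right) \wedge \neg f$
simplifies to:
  $\text{False}$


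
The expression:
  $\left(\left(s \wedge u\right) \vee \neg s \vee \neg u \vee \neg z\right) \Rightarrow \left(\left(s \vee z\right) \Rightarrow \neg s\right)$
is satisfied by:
  {s: False}


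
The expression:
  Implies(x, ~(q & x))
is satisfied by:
  {q: False, x: False}
  {x: True, q: False}
  {q: True, x: False}


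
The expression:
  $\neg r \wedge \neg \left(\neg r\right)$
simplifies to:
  $\text{False}$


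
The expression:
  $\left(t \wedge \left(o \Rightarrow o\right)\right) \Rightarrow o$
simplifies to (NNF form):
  $o \vee \neg t$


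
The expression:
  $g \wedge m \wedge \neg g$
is never true.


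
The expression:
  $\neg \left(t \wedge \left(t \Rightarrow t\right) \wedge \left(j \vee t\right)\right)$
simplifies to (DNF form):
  $\neg t$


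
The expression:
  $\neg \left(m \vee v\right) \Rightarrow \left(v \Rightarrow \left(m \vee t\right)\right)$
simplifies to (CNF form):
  $\text{True}$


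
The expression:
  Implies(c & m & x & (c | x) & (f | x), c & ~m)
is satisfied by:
  {m: False, x: False, c: False}
  {c: True, m: False, x: False}
  {x: True, m: False, c: False}
  {c: True, x: True, m: False}
  {m: True, c: False, x: False}
  {c: True, m: True, x: False}
  {x: True, m: True, c: False}


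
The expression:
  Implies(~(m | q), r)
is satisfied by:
  {r: True, q: True, m: True}
  {r: True, q: True, m: False}
  {r: True, m: True, q: False}
  {r: True, m: False, q: False}
  {q: True, m: True, r: False}
  {q: True, m: False, r: False}
  {m: True, q: False, r: False}


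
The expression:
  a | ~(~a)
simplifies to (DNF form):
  a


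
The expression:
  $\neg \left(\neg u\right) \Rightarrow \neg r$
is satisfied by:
  {u: False, r: False}
  {r: True, u: False}
  {u: True, r: False}


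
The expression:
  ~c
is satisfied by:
  {c: False}


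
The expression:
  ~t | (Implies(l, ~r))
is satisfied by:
  {l: False, t: False, r: False}
  {r: True, l: False, t: False}
  {t: True, l: False, r: False}
  {r: True, t: True, l: False}
  {l: True, r: False, t: False}
  {r: True, l: True, t: False}
  {t: True, l: True, r: False}


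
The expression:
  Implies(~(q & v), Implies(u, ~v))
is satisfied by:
  {q: True, u: False, v: False}
  {u: False, v: False, q: False}
  {q: True, v: True, u: False}
  {v: True, u: False, q: False}
  {q: True, u: True, v: False}
  {u: True, q: False, v: False}
  {q: True, v: True, u: True}


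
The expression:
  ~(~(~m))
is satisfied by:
  {m: False}


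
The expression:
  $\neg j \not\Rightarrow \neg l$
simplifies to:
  $l \wedge \neg j$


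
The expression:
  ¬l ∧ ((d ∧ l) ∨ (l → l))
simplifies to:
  ¬l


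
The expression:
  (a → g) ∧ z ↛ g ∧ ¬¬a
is never true.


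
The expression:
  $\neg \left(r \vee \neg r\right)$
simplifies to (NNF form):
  $\text{False}$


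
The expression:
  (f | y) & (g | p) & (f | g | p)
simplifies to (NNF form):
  (f & g) | (f & p) | (g & y) | (p & y)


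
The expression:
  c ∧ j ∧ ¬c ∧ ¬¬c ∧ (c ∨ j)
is never true.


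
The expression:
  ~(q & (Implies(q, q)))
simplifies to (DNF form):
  ~q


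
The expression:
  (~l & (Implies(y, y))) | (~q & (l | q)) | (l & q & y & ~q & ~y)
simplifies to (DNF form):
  ~l | ~q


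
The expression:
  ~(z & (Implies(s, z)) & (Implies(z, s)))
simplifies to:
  ~s | ~z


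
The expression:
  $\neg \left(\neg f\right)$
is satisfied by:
  {f: True}


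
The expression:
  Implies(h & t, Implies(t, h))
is always true.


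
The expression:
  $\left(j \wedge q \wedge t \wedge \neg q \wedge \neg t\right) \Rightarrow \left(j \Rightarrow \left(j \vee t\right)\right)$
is always true.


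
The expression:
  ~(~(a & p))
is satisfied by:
  {a: True, p: True}


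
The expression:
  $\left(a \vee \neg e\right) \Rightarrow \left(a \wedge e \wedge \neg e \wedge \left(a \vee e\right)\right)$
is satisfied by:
  {e: True, a: False}


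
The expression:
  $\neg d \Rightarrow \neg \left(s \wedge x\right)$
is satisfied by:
  {d: True, s: False, x: False}
  {s: False, x: False, d: False}
  {x: True, d: True, s: False}
  {x: True, s: False, d: False}
  {d: True, s: True, x: False}
  {s: True, d: False, x: False}
  {x: True, s: True, d: True}


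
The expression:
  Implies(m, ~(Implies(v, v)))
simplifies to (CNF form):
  ~m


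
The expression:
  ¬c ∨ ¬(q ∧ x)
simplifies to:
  ¬c ∨ ¬q ∨ ¬x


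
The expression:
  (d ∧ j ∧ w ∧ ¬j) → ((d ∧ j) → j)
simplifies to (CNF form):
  True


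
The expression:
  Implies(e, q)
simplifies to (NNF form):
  q | ~e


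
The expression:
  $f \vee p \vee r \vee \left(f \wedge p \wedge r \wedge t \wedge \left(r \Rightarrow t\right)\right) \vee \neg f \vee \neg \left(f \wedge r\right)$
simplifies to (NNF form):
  $\text{True}$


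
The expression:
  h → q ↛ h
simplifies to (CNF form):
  ¬h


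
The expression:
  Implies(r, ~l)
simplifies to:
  ~l | ~r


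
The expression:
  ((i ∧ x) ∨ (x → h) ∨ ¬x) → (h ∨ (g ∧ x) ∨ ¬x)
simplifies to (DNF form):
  g ∨ h ∨ ¬i ∨ ¬x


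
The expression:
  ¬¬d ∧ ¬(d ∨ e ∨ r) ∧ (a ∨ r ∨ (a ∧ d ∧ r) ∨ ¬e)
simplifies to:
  False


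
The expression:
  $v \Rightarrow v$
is always true.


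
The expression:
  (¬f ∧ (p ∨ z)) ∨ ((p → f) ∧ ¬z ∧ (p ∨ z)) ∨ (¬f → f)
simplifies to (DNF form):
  f ∨ p ∨ z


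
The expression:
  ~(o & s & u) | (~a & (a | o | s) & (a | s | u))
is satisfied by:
  {u: False, o: False, a: False, s: False}
  {s: True, u: False, o: False, a: False}
  {a: True, u: False, o: False, s: False}
  {s: True, a: True, u: False, o: False}
  {o: True, s: False, u: False, a: False}
  {s: True, o: True, u: False, a: False}
  {a: True, o: True, s: False, u: False}
  {s: True, a: True, o: True, u: False}
  {u: True, a: False, o: False, s: False}
  {s: True, u: True, a: False, o: False}
  {a: True, u: True, s: False, o: False}
  {s: True, a: True, u: True, o: False}
  {o: True, u: True, a: False, s: False}
  {s: True, o: True, u: True, a: False}
  {a: True, o: True, u: True, s: False}


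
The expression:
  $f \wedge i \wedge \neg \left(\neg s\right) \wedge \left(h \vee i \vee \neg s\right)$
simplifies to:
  $f \wedge i \wedge s$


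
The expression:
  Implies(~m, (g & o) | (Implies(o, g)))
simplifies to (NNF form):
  g | m | ~o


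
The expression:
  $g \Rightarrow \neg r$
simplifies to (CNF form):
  $\neg g \vee \neg r$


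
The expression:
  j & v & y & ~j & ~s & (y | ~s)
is never true.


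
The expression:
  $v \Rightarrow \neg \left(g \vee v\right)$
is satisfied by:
  {v: False}


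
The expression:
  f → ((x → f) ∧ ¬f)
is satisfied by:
  {f: False}


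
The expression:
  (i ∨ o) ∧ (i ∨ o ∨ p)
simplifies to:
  i ∨ o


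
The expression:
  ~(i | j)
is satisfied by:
  {i: False, j: False}


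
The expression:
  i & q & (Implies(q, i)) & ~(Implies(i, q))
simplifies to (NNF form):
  False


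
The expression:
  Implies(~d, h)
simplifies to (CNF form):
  d | h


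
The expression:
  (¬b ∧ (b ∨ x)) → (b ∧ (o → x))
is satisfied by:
  {b: True, x: False}
  {x: False, b: False}
  {x: True, b: True}


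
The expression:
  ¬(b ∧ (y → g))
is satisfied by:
  {y: True, b: False, g: False}
  {y: False, b: False, g: False}
  {g: True, y: True, b: False}
  {g: True, y: False, b: False}
  {b: True, y: True, g: False}


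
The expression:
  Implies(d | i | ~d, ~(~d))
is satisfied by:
  {d: True}
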